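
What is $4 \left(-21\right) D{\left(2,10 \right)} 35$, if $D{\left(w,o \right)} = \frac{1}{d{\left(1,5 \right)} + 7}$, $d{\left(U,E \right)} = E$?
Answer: $-245$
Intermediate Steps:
$D{\left(w,o \right)} = \frac{1}{12}$ ($D{\left(w,o \right)} = \frac{1}{5 + 7} = \frac{1}{12}$)
$4 \left(-21\right) D{\left(2,10 \right)} 35 = 4 \left(-21\right) \frac{1}{12} \cdot 35 = \left(-84\right) \frac{1}{12} \cdot 35 = \left(-7\right) 35 = -245$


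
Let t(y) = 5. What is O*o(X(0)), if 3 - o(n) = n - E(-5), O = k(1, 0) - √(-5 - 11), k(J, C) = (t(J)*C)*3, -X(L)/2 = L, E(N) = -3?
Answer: 0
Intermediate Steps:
X(L) = -2*L
k(J, C) = 15*C (k(J, C) = (5*C)*3 = 15*C)
O = -4*I (O = 15*0 - √(-5 - 11) = 0 - √(-16) = 0 - 4*I = -4*I ≈ -4.0*I)
o(n) = -n (o(n) = 3 - (n - 1*(-3)) = 3 - (n + 3) = 3 - (3 + n) = 3 + (-3 - n) = -n)
O*o(X(0)) = (-4*I)*(-(-2)*0) = (-4*I)*(-1*0) = -4*I*0 = 0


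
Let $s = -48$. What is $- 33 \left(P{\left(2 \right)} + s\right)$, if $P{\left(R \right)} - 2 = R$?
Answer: $1452$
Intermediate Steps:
$P{\left(R \right)} = 2 + R$
$- 33 \left(P{\left(2 \right)} + s\right) = - 33 \left(\left(2 + 2\right) - 48\right) = - 33 \left(4 - 48\right) = \left(-33\right) \left(-44\right) = 1452$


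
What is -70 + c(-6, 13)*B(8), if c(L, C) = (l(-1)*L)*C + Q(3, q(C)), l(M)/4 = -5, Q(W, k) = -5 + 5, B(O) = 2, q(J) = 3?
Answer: 3050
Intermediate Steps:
Q(W, k) = 0
l(M) = -20 (l(M) = 4*(-5) = -20)
c(L, C) = -20*C*L (c(L, C) = (-20*L)*C + 0 = -20*C*L + 0 = -20*C*L)
-70 + c(-6, 13)*B(8) = -70 - 20*13*(-6)*2 = -70 + 1560*2 = -70 + 3120 = 3050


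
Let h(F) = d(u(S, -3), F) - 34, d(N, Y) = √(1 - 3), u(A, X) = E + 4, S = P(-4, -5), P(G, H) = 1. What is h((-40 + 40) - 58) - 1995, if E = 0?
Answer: -2029 + I*√2 ≈ -2029.0 + 1.4142*I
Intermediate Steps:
S = 1
u(A, X) = 4 (u(A, X) = 0 + 4 = 4)
d(N, Y) = I*√2 (d(N, Y) = √(-2) = I*√2)
h(F) = -34 + I*√2 (h(F) = I*√2 - 34 = -34 + I*√2)
h((-40 + 40) - 58) - 1995 = (-34 + I*√2) - 1995 = -2029 + I*√2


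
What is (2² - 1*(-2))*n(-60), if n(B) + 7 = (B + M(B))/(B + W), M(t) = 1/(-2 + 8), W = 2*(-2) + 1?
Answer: -2287/63 ≈ -36.302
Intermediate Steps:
W = -3 (W = -4 + 1 = -3)
M(t) = ⅙ (M(t) = 1/6 = ⅙)
n(B) = -7 + (⅙ + B)/(-3 + B) (n(B) = -7 + (B + ⅙)/(B - 3) = -7 + (⅙ + B)/(-3 + B))
(2² - 1*(-2))*n(-60) = (2² - 1*(-2))*((127 - 36*(-60))/(6*(-3 - 60))) = (4 + 2)*((⅙)*(127 + 2160)/(-63)) = 6*((⅙)*(-1/63)*2287) = 6*(-2287/378) = -2287/63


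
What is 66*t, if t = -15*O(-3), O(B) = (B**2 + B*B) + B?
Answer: -14850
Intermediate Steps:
O(B) = B + 2*B**2 (O(B) = (B**2 + B**2) + B = 2*B**2 + B = B + 2*B**2)
t = -225 (t = -(-45)*(1 + 2*(-3)) = -(-45)*(1 - 6) = -(-45)*(-5) = -15*15 = -225)
66*t = 66*(-225) = -14850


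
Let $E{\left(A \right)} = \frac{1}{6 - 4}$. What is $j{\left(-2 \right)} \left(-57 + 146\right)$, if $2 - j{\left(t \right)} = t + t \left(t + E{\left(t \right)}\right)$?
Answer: $89$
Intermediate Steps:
$E{\left(A \right)} = \frac{1}{2}$
$j{\left(t \right)} = 2 - t - t \left(\frac{1}{2} + t\right)$ ($j{\left(t \right)} = 2 - \left(t + t \left(t + \frac{1}{2}\right)\right) = 2 - \left(t + t \left(\frac{1}{2} + t\right)\right) = 2 - t - t \left(\frac{1}{2} + t\right)$)
$j{\left(-2 \right)} \left(-57 + 146\right) = \left(2 - \left(-2\right)^{2} - -3\right) \left(-57 + 146\right) = \left(2 - 4 + 3\right) 89 = 1 \cdot 89 = 89$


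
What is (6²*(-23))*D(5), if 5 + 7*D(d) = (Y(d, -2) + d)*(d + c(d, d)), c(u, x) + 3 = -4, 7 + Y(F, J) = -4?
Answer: -828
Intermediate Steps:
Y(F, J) = -11 (Y(F, J) = -7 - 4 = -11)
c(u, x) = -7 (c(u, x) = -3 - 4 = -7)
D(d) = -5/7 + (-11 + d)*(-7 + d)/7 (D(d) = -5/7 + ((-11 + d)*(d - 7))/7 = -5/7 + ((-11 + d)*(-7 + d))/7 = -5/7 + (-11 + d)*(-7 + d)/7)
(6²*(-23))*D(5) = (6²*(-23))*(72/7 - 18/7*5 + (⅐)*5²) = (36*(-23))*(72/7 - 90/7 + (⅐)*25) = -828*(72/7 - 90/7 + 25/7) = -828*1 = -828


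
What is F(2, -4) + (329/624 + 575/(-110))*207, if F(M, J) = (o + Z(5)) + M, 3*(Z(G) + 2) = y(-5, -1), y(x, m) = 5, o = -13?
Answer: -6755819/6864 ≈ -984.24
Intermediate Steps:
Z(G) = -⅓ (Z(G) = -2 + (⅓)*5 = -2 + 5/3 = -⅓)
F(M, J) = -40/3 + M (F(M, J) = (-13 - ⅓) + M = -40/3 + M)
F(2, -4) + (329/624 + 575/(-110))*207 = (-40/3 + 2) + (329/624 + 575/(-110))*207 = -34/3 + (329*(1/624) + 575*(-1/110))*207 = -34/3 + (329/624 - 115/22)*207 = -34/3 - 32261/6864*207 = -34/3 - 2226009/2288 = -6755819/6864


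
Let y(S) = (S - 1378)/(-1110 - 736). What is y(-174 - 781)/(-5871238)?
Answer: -2333/10838305348 ≈ -2.1526e-7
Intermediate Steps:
y(S) = 53/71 - S/1846 (y(S) = (-1378 + S)/(-1846) = (-1378 + S)*(-1/1846) = 53/71 - S/1846)
y(-174 - 781)/(-5871238) = (53/71 - (-174 - 781)/1846)/(-5871238) = (53/71 - 1/1846*(-955))*(-1/5871238) = (53/71 + 955/1846)*(-1/5871238) = (2333/1846)*(-1/5871238) = -2333/10838305348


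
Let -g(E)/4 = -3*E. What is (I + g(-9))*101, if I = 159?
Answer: 5151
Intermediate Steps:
g(E) = 12*E (g(E) = -(-12)*E = 12*E)
(I + g(-9))*101 = (159 + 12*(-9))*101 = (159 - 108)*101 = 51*101 = 5151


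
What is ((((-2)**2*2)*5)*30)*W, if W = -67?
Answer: -80400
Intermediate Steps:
((((-2)**2*2)*5)*30)*W = ((((-2)**2*2)*5)*30)*(-67) = (((4*2)*5)*30)*(-67) = ((8*5)*30)*(-67) = (40*30)*(-67) = 1200*(-67) = -80400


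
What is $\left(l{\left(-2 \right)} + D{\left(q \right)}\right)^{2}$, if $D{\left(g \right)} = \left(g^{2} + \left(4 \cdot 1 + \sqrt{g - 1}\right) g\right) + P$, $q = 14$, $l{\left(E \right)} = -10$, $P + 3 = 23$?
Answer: $71192 + 7336 \sqrt{13} \approx 97642.0$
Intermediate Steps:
$P = 20$ ($P = -3 + 23 = 20$)
$D{\left(g \right)} = 20 + g^{2} + g \left(4 + \sqrt{-1 + g}\right)$ ($D{\left(g \right)} = \left(g^{2} + \left(4 \cdot 1 + \sqrt{g - 1}\right) g\right) + 20 = \left(g^{2} + \left(4 + \sqrt{-1 + g}\right) g\right) + 20 = \left(g^{2} + g \left(4 + \sqrt{-1 + g}\right)\right) + 20 = 20 + g^{2} + g \left(4 + \sqrt{-1 + g}\right)$)
$\left(l{\left(-2 \right)} + D{\left(q \right)}\right)^{2} = \left(-10 + \left(20 + 14^{2} + 4 \cdot 14 + 14 \sqrt{-1 + 14}\right)\right)^{2} = \left(-10 + \left(20 + 196 + 56 + 14 \sqrt{13}\right)\right)^{2} = \left(-10 + \left(272 + 14 \sqrt{13}\right)\right)^{2} = \left(262 + 14 \sqrt{13}\right)^{2}$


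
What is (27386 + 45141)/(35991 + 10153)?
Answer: 10361/6592 ≈ 1.5718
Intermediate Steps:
(27386 + 45141)/(35991 + 10153) = 72527/46144 = 72527*(1/46144) = 10361/6592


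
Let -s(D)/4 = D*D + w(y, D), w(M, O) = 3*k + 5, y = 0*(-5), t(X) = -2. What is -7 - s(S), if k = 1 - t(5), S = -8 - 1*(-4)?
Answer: 113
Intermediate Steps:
S = -4 (S = -8 + 4 = -4)
y = 0
k = 3 (k = 1 - 1*(-2) = 1 + 2 = 3)
w(M, O) = 14 (w(M, O) = 3*3 + 5 = 9 + 5 = 14)
s(D) = -56 - 4*D² (s(D) = -4*(D*D + 14) = -4*(D² + 14) = -4*(14 + D²) = -56 - 4*D²)
-7 - s(S) = -7 - (-56 - 4*(-4)²) = -7 - (-56 - 4*16) = -7 - (-56 - 64) = -7 - 1*(-120) = -7 + 120 = 113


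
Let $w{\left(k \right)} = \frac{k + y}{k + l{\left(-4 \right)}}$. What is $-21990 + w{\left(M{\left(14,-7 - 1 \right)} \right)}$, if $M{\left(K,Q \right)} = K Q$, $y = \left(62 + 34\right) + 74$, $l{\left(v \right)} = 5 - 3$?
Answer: $- \frac{1209479}{55} \approx -21991.0$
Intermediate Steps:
$l{\left(v \right)} = 2$
$y = 170$ ($y = 96 + 74 = 170$)
$w{\left(k \right)} = \frac{170 + k}{2 + k}$ ($w{\left(k \right)} = \frac{k + 170}{k + 2} = \frac{170 + k}{2 + k}$)
$-21990 + w{\left(M{\left(14,-7 - 1 \right)} \right)} = -21990 + \frac{170 + 14 \left(-7 - 1\right)}{2 + 14 \left(-7 - 1\right)} = -21990 + \frac{170 + 14 \left(-8\right)}{2 + 14 \left(-8\right)} = -21990 + \frac{170 - 112}{2 - 112} = -21990 + \frac{1}{-110} \cdot 58 = -21990 - \frac{29}{55} = - \frac{1209479}{55}$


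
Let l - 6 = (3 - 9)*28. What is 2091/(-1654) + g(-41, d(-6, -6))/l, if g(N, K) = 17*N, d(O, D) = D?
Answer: 203524/66987 ≈ 3.0383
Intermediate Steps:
l = -162 (l = 6 + (3 - 9)*28 = 6 - 6*28 = 6 - 168 = -162)
2091/(-1654) + g(-41, d(-6, -6))/l = 2091/(-1654) + (17*(-41))/(-162) = 2091*(-1/1654) - 697*(-1/162) = -2091/1654 + 697/162 = 203524/66987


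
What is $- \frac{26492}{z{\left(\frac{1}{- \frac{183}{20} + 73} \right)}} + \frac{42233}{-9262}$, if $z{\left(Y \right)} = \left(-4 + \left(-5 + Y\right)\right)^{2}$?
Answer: $- \frac{36880845981443}{110832231818} \approx -332.76$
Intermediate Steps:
$z{\left(Y \right)} = \left(-9 + Y\right)^{2}$
$- \frac{26492}{z{\left(\frac{1}{- \frac{183}{20} + 73} \right)}} + \frac{42233}{-9262} = - \frac{26492}{\left(-9 + \frac{1}{- \frac{183}{20} + 73}\right)^{2}} + \frac{42233}{-9262} = - \frac{26492}{\left(-9 + \frac{1}{\left(-183\right) \frac{1}{20} + 73}\right)^{2}} + 42233 \left(- \frac{1}{9262}\right) = - \frac{26492}{\left(-9 + \frac{1}{- \frac{183}{20} + 73}\right)^{2}} - \frac{42233}{9262} = - \frac{26492}{\left(-9 + \frac{1}{\frac{1277}{20}}\right)^{2}} - \frac{42233}{9262} = - \frac{26492}{\left(-9 + \frac{20}{1277}\right)^{2}} - \frac{42233}{9262} = - \frac{26492}{\left(- \frac{11473}{1277}\right)^{2}} - \frac{42233}{9262} = - \frac{26492}{\frac{131629729}{1630729}} - \frac{42233}{9262} = \left(-26492\right) \frac{1630729}{131629729} - \frac{42233}{9262} = - \frac{43201272668}{131629729} - \frac{42233}{9262} = - \frac{36880845981443}{110832231818}$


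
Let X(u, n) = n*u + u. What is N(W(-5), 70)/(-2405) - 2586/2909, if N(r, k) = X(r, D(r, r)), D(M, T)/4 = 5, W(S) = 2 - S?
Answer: -6646953/6996145 ≈ -0.95009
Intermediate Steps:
D(M, T) = 20 (D(M, T) = 4*5 = 20)
X(u, n) = u + n*u
N(r, k) = 21*r (N(r, k) = r*(1 + 20) = r*21 = 21*r)
N(W(-5), 70)/(-2405) - 2586/2909 = (21*(2 - 1*(-5)))/(-2405) - 2586/2909 = (21*(2 + 5))*(-1/2405) - 2586*1/2909 = (21*7)*(-1/2405) - 2586/2909 = 147*(-1/2405) - 2586/2909 = -147/2405 - 2586/2909 = -6646953/6996145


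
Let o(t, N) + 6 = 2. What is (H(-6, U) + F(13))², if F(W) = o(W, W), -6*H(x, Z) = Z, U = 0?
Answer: 16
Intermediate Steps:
H(x, Z) = -Z/6
o(t, N) = -4 (o(t, N) = -6 + 2 = -4)
F(W) = -4
(H(-6, U) + F(13))² = (-⅙*0 - 4)² = (0 - 4)² = (-4)² = 16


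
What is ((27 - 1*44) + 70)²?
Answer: 2809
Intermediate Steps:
((27 - 1*44) + 70)² = ((27 - 44) + 70)² = (-17 + 70)² = 53² = 2809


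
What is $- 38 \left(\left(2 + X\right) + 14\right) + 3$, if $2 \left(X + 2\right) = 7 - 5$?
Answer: $-567$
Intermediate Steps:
$X = -1$ ($X = -2 + \frac{7 - 5}{2} = -2 + \frac{1}{2} \cdot 2 = -2 + 1 = -1$)
$- 38 \left(\left(2 + X\right) + 14\right) + 3 = - 38 \left(\left(2 - 1\right) + 14\right) + 3 = - 38 \left(1 + 14\right) + 3 = \left(-38\right) 15 + 3 = -570 + 3 = -567$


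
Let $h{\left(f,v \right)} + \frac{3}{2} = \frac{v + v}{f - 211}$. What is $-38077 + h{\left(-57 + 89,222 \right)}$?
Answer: $- \frac{13632991}{358} \approx -38081.0$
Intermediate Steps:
$h{\left(f,v \right)} = - \frac{3}{2} + \frac{2 v}{-211 + f}$ ($h{\left(f,v \right)} = - \frac{3}{2} + \frac{v + v}{f - 211} = - \frac{3}{2} + \frac{2 v}{-211 + f}$)
$-38077 + h{\left(-57 + 89,222 \right)} = -38077 + \frac{633 - 3 \left(-57 + 89\right) + 4 \cdot 222}{2 \left(-211 + \left(-57 + 89\right)\right)} = -38077 + \frac{633 - 96 + 888}{2 \left(-211 + 32\right)} = -38077 + \frac{633 - 96 + 888}{2 \left(-179\right)} = -38077 + \frac{1}{2} \left(- \frac{1}{179}\right) 1425 = -38077 - \frac{1425}{358} = - \frac{13632991}{358}$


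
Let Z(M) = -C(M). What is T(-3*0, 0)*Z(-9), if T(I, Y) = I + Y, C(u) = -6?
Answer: 0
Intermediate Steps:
Z(M) = 6 (Z(M) = -1*(-6) = 6)
T(-3*0, 0)*Z(-9) = (-3*0 + 0)*6 = (0 + 0)*6 = 0*6 = 0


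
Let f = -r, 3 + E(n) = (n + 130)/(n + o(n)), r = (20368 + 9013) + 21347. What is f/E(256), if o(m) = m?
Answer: 12986368/575 ≈ 22585.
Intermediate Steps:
r = 50728 (r = 29381 + 21347 = 50728)
E(n) = -3 + (130 + n)/(2*n) (E(n) = -3 + (n + 130)/(n + n) = -3 + (130 + n)/((2*n)) = -3 + (130 + n)*(1/(2*n)) = -3 + (130 + n)/(2*n))
f = -50728 (f = -1*50728 = -50728)
f/E(256) = -50728/(-5/2 + 65/256) = -50728/(-575/256) = -50728*(-256/575) = 12986368/575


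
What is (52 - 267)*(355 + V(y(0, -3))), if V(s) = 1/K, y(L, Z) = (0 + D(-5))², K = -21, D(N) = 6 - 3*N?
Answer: -1602610/21 ≈ -76315.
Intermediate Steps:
y(L, Z) = 441 (y(L, Z) = (0 + (6 - 3*(-5)))² = (0 + (6 + 15))² = (0 + 21)² = 21² = 441)
V(s) = -1/21 (V(s) = 1/(-21) = -1/21)
(52 - 267)*(355 + V(y(0, -3))) = (52 - 267)*(355 - 1/21) = -215*7454/21 = -1602610/21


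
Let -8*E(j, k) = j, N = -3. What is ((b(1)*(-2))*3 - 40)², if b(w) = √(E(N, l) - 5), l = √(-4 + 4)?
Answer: 2867/2 + 120*I*√74 ≈ 1433.5 + 1032.3*I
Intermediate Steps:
l = 0 (l = √0 = 0)
E(j, k) = -j/8
b(w) = I*√74/4 (b(w) = √(-⅛*(-3) - 5) = √(3/8 - 5) = √(-37/8) = I*√74/4)
((b(1)*(-2))*3 - 40)² = (((I*√74/4)*(-2))*3 - 40)² = (-I*√74/2*3 - 40)² = (-3*I*√74/2 - 40)² = (-40 - 3*I*√74/2)²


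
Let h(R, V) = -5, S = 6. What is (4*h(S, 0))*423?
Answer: -8460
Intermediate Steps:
(4*h(S, 0))*423 = (4*(-5))*423 = -20*423 = -8460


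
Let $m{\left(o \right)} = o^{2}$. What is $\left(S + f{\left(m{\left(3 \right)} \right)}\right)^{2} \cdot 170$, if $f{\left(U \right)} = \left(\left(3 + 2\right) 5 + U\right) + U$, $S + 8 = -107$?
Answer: $881280$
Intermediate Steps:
$S = -115$ ($S = -8 - 107 = -115$)
$f{\left(U \right)} = 25 + 2 U$ ($f{\left(U \right)} = \left(5 \cdot 5 + U\right) + U = \left(25 + U\right) + U = 25 + 2 U$)
$\left(S + f{\left(m{\left(3 \right)} \right)}\right)^{2} \cdot 170 = \left(-115 + \left(25 + 2 \cdot 3^{2}\right)\right)^{2} \cdot 170 = \left(-115 + \left(25 + 2 \cdot 9\right)\right)^{2} \cdot 170 = \left(-115 + \left(25 + 18\right)\right)^{2} \cdot 170 = \left(-115 + 43\right)^{2} \cdot 170 = \left(-72\right)^{2} \cdot 170 = 5184 \cdot 170 = 881280$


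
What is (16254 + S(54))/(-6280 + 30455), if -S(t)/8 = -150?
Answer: 17454/24175 ≈ 0.72199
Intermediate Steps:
S(t) = 1200 (S(t) = -8*(-150) = 1200)
(16254 + S(54))/(-6280 + 30455) = (16254 + 1200)/(-6280 + 30455) = 17454/24175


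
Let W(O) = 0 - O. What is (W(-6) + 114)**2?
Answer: 14400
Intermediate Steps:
W(O) = -O
(W(-6) + 114)**2 = (-1*(-6) + 114)**2 = (6 + 114)**2 = 120**2 = 14400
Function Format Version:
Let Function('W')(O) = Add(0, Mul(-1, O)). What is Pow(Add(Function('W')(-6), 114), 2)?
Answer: 14400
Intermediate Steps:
Function('W')(O) = Mul(-1, O)
Pow(Add(Function('W')(-6), 114), 2) = Pow(Add(Mul(-1, -6), 114), 2) = Pow(Add(6, 114), 2) = Pow(120, 2) = 14400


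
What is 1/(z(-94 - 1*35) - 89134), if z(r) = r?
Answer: -1/89263 ≈ -1.1203e-5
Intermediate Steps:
1/(z(-94 - 1*35) - 89134) = 1/((-94 - 1*35) - 89134) = 1/((-94 - 35) - 89134) = 1/(-129 - 89134) = 1/(-89263) = -1/89263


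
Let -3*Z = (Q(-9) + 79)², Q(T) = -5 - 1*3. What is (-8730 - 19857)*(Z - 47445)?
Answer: 1404345904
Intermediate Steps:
Q(T) = -8 (Q(T) = -5 - 3 = -8)
Z = -5041/3 (Z = -(-8 + 79)²/3 = -⅓*71² = -⅓*5041 = -5041/3 ≈ -1680.3)
(-8730 - 19857)*(Z - 47445) = (-8730 - 19857)*(-5041/3 - 47445) = -28587*(-147376/3) = 1404345904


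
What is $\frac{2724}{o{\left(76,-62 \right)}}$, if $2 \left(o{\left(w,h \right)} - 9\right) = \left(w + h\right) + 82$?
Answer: $\frac{908}{19} \approx 47.789$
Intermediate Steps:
$o{\left(w,h \right)} = 50 + \frac{h}{2} + \frac{w}{2}$ ($o{\left(w,h \right)} = 9 + \frac{\left(w + h\right) + 82}{2} = 9 + \frac{\left(h + w\right) + 82}{2} = 9 + \frac{82 + h + w}{2} = 9 + \left(41 + \frac{h}{2} + \frac{w}{2}\right) = 50 + \frac{h}{2} + \frac{w}{2}$)
$\frac{2724}{o{\left(76,-62 \right)}} = \frac{2724}{50 + \frac{1}{2} \left(-62\right) + \frac{1}{2} \cdot 76} = \frac{2724}{50 - 31 + 38} = \frac{2724}{57} = 2724 \cdot \frac{1}{57} = \frac{908}{19}$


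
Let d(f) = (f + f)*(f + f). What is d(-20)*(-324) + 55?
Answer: -518345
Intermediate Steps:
d(f) = 4*f² (d(f) = (2*f)*(2*f) = 4*f²)
d(-20)*(-324) + 55 = (4*(-20)²)*(-324) + 55 = (4*400)*(-324) + 55 = 1600*(-324) + 55 = -518400 + 55 = -518345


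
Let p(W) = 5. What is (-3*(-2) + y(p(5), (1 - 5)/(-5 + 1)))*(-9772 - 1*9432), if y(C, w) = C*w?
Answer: -211244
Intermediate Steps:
(-3*(-2) + y(p(5), (1 - 5)/(-5 + 1)))*(-9772 - 1*9432) = (-3*(-2) + 5*((1 - 5)/(-5 + 1)))*(-9772 - 1*9432) = (6 + 5*(-4/(-4)))*(-9772 - 9432) = (6 + 5*(-4*(-¼)))*(-19204) = (6 + 5*1)*(-19204) = (6 + 5)*(-19204) = 11*(-19204) = -211244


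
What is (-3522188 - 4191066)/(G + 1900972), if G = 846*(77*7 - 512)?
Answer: -3856627/961907 ≈ -4.0094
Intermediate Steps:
G = 22842 (G = 846*(539 - 512) = 846*27 = 22842)
(-3522188 - 4191066)/(G + 1900972) = (-3522188 - 4191066)/(22842 + 1900972) = -7713254/1923814 = -7713254*1/1923814 = -3856627/961907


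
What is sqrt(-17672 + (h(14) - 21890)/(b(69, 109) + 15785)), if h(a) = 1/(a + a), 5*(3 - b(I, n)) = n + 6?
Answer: I*sqrt(860922079931445)/220710 ≈ 132.94*I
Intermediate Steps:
b(I, n) = 9/5 - n/5 (b(I, n) = 3 - (n + 6)/5 = 3 - (6 + n)/5 = 3 + (-6/5 - n/5) = 9/5 - n/5)
h(a) = 1/(2*a)
sqrt(-17672 + (h(14) - 21890)/(b(69, 109) + 15785)) = sqrt(-17672 + ((1/2)/14 - 21890)/((9/5 - 1/5*109) + 15785)) = sqrt(-17672 + ((1/2)*(1/14) - 21890)/((9/5 - 109/5) + 15785)) = sqrt(-17672 + (1/28 - 21890)/(-20 + 15785)) = sqrt(-17672 - 612919/28/15765) = sqrt(-17672 - 612919/28*1/15765) = sqrt(-17672 - 612919/441420) = sqrt(-7801387159/441420) = I*sqrt(860922079931445)/220710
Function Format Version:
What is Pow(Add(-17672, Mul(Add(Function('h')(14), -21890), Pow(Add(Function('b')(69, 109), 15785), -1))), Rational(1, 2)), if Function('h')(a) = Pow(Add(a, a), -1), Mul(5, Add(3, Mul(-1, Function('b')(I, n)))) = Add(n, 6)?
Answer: Mul(Rational(1, 220710), I, Pow(860922079931445, Rational(1, 2))) ≈ Mul(132.94, I)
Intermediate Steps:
Function('b')(I, n) = Add(Rational(9, 5), Mul(Rational(-1, 5), n)) (Function('b')(I, n) = Add(3, Mul(Rational(-1, 5), Add(n, 6))) = Add(3, Mul(Rational(-1, 5), Add(6, n))) = Add(3, Add(Rational(-6, 5), Mul(Rational(-1, 5), n))) = Add(Rational(9, 5), Mul(Rational(-1, 5), n)))
Function('h')(a) = Mul(Rational(1, 2), Pow(a, -1)) (Function('h')(a) = Pow(Mul(2, a), -1) = Mul(Rational(1, 2), Pow(a, -1)))
Pow(Add(-17672, Mul(Add(Function('h')(14), -21890), Pow(Add(Function('b')(69, 109), 15785), -1))), Rational(1, 2)) = Pow(Add(-17672, Mul(Add(Mul(Rational(1, 2), Pow(14, -1)), -21890), Pow(Add(Add(Rational(9, 5), Mul(Rational(-1, 5), 109)), 15785), -1))), Rational(1, 2)) = Pow(Add(-17672, Mul(Add(Mul(Rational(1, 2), Rational(1, 14)), -21890), Pow(Add(Add(Rational(9, 5), Rational(-109, 5)), 15785), -1))), Rational(1, 2)) = Pow(Add(-17672, Mul(Add(Rational(1, 28), -21890), Pow(Add(-20, 15785), -1))), Rational(1, 2)) = Pow(Add(-17672, Mul(Rational(-612919, 28), Pow(15765, -1))), Rational(1, 2)) = Pow(Add(-17672, Mul(Rational(-612919, 28), Rational(1, 15765))), Rational(1, 2)) = Pow(Add(-17672, Rational(-612919, 441420)), Rational(1, 2)) = Pow(Rational(-7801387159, 441420), Rational(1, 2)) = Mul(Rational(1, 220710), I, Pow(860922079931445, Rational(1, 2)))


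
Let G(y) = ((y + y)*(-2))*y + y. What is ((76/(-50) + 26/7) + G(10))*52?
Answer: -3529032/175 ≈ -20166.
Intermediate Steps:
G(y) = y - 4*y² (G(y) = ((2*y)*(-2))*y + y = (-4*y)*y + y = -4*y² + y = y - 4*y²)
((76/(-50) + 26/7) + G(10))*52 = ((76/(-50) + 26/7) + 10*(1 - 4*10))*52 = ((76*(-1/50) + 26*(⅐)) + 10*(1 - 40))*52 = ((-38/25 + 26/7) + 10*(-39))*52 = (384/175 - 390)*52 = -67866/175*52 = -3529032/175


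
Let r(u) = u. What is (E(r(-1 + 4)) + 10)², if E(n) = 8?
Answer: 324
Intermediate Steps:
(E(r(-1 + 4)) + 10)² = (8 + 10)² = 18² = 324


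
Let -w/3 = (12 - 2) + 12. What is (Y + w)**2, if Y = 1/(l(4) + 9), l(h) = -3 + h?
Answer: 434281/100 ≈ 4342.8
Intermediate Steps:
w = -66 (w = -3*((12 - 2) + 12) = -3*(10 + 12) = -3*22 = -66)
Y = 1/10 (Y = 1/((-3 + 4) + 9) = 1/(1 + 9) = 1/10 ≈ 0.10000)
(Y + w)**2 = (1/10 - 66)**2 = (-659/10)**2 = 434281/100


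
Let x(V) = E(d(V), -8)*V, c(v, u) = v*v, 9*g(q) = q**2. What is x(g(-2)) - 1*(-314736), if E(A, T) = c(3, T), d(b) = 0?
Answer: 314740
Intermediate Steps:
g(q) = q**2/9
c(v, u) = v**2
E(A, T) = 9 (E(A, T) = 3**2 = 9)
x(V) = 9*V
x(g(-2)) - 1*(-314736) = 9*((1/9)*(-2)**2) - 1*(-314736) = 9*((1/9)*4) + 314736 = 9*(4/9) + 314736 = 4 + 314736 = 314740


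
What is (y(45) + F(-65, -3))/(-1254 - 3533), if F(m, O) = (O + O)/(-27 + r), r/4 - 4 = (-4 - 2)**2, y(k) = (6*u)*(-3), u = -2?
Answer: -4782/636671 ≈ -0.0075109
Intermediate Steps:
y(k) = 36 (y(k) = (6*(-2))*(-3) = -12*(-3) = 36)
r = 160 (r = 16 + 4*(-4 - 2)**2 = 16 + 4*(-6)**2 = 16 + 4*36 = 16 + 144 = 160)
F(m, O) = 2*O/133 (F(m, O) = (O + O)/(-27 + 160) = (2*O)/133 = (2*O)*(1/133) = 2*O/133)
(y(45) + F(-65, -3))/(-1254 - 3533) = (36 + (2/133)*(-3))/(-1254 - 3533) = (36 - 6/133)/(-4787) = (4782/133)*(-1/4787) = -4782/636671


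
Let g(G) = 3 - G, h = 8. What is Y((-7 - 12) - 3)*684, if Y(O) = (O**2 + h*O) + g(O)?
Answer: 227772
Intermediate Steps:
Y(O) = 3 + O**2 + 7*O (Y(O) = (O**2 + 8*O) + (3 - O) = 3 + O**2 + 7*O)
Y((-7 - 12) - 3)*684 = (3 + ((-7 - 12) - 3)**2 + 7*((-7 - 12) - 3))*684 = (3 + (-19 - 3)**2 + 7*(-19 - 3))*684 = (3 + (-22)**2 + 7*(-22))*684 = (3 + 484 - 154)*684 = 333*684 = 227772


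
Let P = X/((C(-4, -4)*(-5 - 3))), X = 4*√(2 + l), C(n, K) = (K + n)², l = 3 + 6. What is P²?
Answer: 11/16384 ≈ 0.00067139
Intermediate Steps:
l = 9
X = 4*√11 (X = 4*√(2 + 9) = 4*√11 ≈ 13.266)
P = -√11/128 (P = (4*√11)/(((-4 - 4)²*(-5 - 3))) = (4*√11)/(((-8)²*(-8))) = (4*√11)/((64*(-8))) = (4*√11)/(-512) = (4*√11)*(-1/512) = -√11/128 ≈ -0.025911)
P² = (-√11/128)² = 11/16384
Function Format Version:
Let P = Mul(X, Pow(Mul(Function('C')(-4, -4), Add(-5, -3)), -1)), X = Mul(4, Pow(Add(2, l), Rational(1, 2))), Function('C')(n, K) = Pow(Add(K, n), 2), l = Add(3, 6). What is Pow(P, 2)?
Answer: Rational(11, 16384) ≈ 0.00067139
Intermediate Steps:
l = 9
X = Mul(4, Pow(11, Rational(1, 2))) (X = Mul(4, Pow(Add(2, 9), Rational(1, 2))) = Mul(4, Pow(11, Rational(1, 2))) ≈ 13.266)
P = Mul(Rational(-1, 128), Pow(11, Rational(1, 2))) (P = Mul(Mul(4, Pow(11, Rational(1, 2))), Pow(Mul(Pow(Add(-4, -4), 2), Add(-5, -3)), -1)) = Mul(Mul(4, Pow(11, Rational(1, 2))), Pow(Mul(Pow(-8, 2), -8), -1)) = Mul(Mul(4, Pow(11, Rational(1, 2))), Pow(Mul(64, -8), -1)) = Mul(Mul(4, Pow(11, Rational(1, 2))), Pow(-512, -1)) = Mul(Mul(4, Pow(11, Rational(1, 2))), Rational(-1, 512)) = Mul(Rational(-1, 128), Pow(11, Rational(1, 2))) ≈ -0.025911)
Pow(P, 2) = Pow(Mul(Rational(-1, 128), Pow(11, Rational(1, 2))), 2) = Rational(11, 16384)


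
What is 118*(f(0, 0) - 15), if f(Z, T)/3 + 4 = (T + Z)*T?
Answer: -3186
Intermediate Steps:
f(Z, T) = -12 + 3*T*(T + Z) (f(Z, T) = -12 + 3*((T + Z)*T) = -12 + 3*(T*(T + Z)) = -12 + 3*T*(T + Z))
118*(f(0, 0) - 15) = 118*((-12 + 3*0² + 3*0*0) - 15) = 118*((-12 + 3*0 + 0) - 15) = 118*((-12 + 0 + 0) - 15) = 118*(-12 - 15) = 118*(-27) = -3186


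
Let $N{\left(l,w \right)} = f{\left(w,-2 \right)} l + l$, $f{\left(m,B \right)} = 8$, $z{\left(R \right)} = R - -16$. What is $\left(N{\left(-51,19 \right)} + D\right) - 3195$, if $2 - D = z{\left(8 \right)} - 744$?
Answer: $-2932$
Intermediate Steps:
$z{\left(R \right)} = 16 + R$ ($z{\left(R \right)} = R + 16 = 16 + R$)
$D = 722$ ($D = 2 - \left(\left(16 + 8\right) - 744\right) = 2 - \left(24 - 744\right) = 2 - -720 = 2 + 720 = 722$)
$N{\left(l,w \right)} = 9 l$ ($N{\left(l,w \right)} = 8 l + l = 9 l$)
$\left(N{\left(-51,19 \right)} + D\right) - 3195 = \left(9 \left(-51\right) + 722\right) - 3195 = \left(-459 + 722\right) - 3195 = 263 - 3195 = -2932$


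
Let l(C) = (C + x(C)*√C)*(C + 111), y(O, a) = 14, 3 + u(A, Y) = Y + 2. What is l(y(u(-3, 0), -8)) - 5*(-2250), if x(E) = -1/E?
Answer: 13000 - 125*√14/14 ≈ 12967.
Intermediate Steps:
u(A, Y) = -1 + Y (u(A, Y) = -3 + (Y + 2) = -3 + (2 + Y) = -1 + Y)
l(C) = (111 + C)*(C - 1/√C) (l(C) = (C + (-1/C)*√C)*(C + 111) = (C - 1/√C)*(111 + C) = (111 + C)*(C - 1/√C))
l(y(u(-3, 0), -8)) - 5*(-2250) = (14² - √14 - 111*√14/14 + 111*14) - 5*(-2250) = (196 - √14 - 111*√14/14 + 1554) - 1*(-11250) = (196 - √14 - 111*√14/14 + 1554) + 11250 = (1750 - 125*√14/14) + 11250 = 13000 - 125*√14/14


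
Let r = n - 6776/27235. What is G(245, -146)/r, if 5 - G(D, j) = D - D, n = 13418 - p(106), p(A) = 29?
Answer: 136175/364642639 ≈ 0.00037345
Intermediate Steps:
n = 13389 (n = 13418 - 1*29 = 13418 - 29 = 13389)
G(D, j) = 5 (G(D, j) = 5 - (D - D) = 5 - 1*0 = 5 + 0 = 5)
r = 364642639/27235 (r = 13389 - 6776/27235 = 364642639/27235 ≈ 13389.)
G(245, -146)/r = 5/(364642639/27235) = 5*(27235/364642639) = 136175/364642639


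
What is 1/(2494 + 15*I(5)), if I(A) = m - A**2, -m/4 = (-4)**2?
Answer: 1/1159 ≈ 0.00086281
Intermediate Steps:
m = -64 (m = -4*(-4)**2 = -4*16 = -64)
I(A) = -64 - A**2
1/(2494 + 15*I(5)) = 1/(2494 + 15*(-64 - 1*5**2)) = 1/(2494 + 15*(-64 - 1*25)) = 1/(2494 + 15*(-64 - 25)) = 1/(2494 + 15*(-89)) = 1/(2494 - 1335) = 1/1159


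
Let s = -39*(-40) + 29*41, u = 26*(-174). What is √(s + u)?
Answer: 5*I*√71 ≈ 42.131*I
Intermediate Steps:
u = -4524
s = 2749 (s = 1560 + 1189 = 2749)
√(s + u) = √(2749 - 4524) = √(-1775) = 5*I*√71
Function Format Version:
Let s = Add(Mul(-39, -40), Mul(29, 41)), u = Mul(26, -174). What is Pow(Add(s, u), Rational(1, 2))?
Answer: Mul(5, I, Pow(71, Rational(1, 2))) ≈ Mul(42.131, I)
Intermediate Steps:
u = -4524
s = 2749 (s = Add(1560, 1189) = 2749)
Pow(Add(s, u), Rational(1, 2)) = Pow(Add(2749, -4524), Rational(1, 2)) = Pow(-1775, Rational(1, 2)) = Mul(5, I, Pow(71, Rational(1, 2)))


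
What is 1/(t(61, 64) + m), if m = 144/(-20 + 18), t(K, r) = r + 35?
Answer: 1/27 ≈ 0.037037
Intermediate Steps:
t(K, r) = 35 + r
m = -72 (m = 144/(-2) = 144*(-½) = -72)
1/(t(61, 64) + m) = 1/((35 + 64) - 72) = 1/(99 - 72) = 1/27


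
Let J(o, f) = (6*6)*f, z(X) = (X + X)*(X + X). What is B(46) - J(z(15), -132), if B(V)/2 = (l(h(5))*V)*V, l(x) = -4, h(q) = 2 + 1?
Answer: -12176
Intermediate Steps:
h(q) = 3
z(X) = 4*X² (z(X) = (2*X)*(2*X) = 4*X²)
J(o, f) = 36*f
B(V) = -8*V² (B(V) = 2*((-4*V)*V) = 2*(-4*V²) = -8*V²)
B(46) - J(z(15), -132) = -8*46² - 36*(-132) = -8*2116 - 1*(-4752) = -16928 + 4752 = -12176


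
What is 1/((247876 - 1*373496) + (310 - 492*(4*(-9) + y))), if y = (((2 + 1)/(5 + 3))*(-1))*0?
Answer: -1/107598 ≈ -9.2939e-6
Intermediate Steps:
y = 0 (y = ((3/8)*(-1))*0 = -3/8*0 = 0)
1/((247876 - 1*373496) + (310 - 492*(4*(-9) + y))) = 1/((247876 - 1*373496) + (310 - 492*(4*(-9) + 0))) = 1/((247876 - 373496) + (310 - 492*(-36 + 0))) = 1/(-125620 + (310 - 492*(-36))) = 1/(-125620 + (310 + 17712)) = 1/(-125620 + 18022) = 1/(-107598) = -1/107598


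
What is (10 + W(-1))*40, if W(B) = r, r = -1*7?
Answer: 120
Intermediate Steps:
r = -7
W(B) = -7
(10 + W(-1))*40 = (10 - 7)*40 = 3*40 = 120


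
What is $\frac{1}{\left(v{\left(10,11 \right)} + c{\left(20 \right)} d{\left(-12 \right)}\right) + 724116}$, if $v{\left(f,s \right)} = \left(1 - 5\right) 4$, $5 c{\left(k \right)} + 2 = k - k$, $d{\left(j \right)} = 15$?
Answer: $\frac{1}{724094} \approx 1.381 \cdot 10^{-6}$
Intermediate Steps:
$c{\left(k \right)} = - \frac{2}{5}$ ($c{\left(k \right)} = - \frac{2}{5} + \frac{k - k}{5} = - \frac{2}{5} + \frac{1}{5} \cdot 0 = - \frac{2}{5} + 0 = - \frac{2}{5}$)
$v{\left(f,s \right)} = -16$ ($v{\left(f,s \right)} = \left(-4\right) 4 = -16$)
$\frac{1}{\left(v{\left(10,11 \right)} + c{\left(20 \right)} d{\left(-12 \right)}\right) + 724116} = \frac{1}{\left(-16 - 6\right) + 724116} = \frac{1}{-22 + 724116} = \frac{1}{724094}$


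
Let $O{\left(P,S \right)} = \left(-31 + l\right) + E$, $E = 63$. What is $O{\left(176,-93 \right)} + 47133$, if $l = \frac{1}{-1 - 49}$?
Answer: $\frac{2358249}{50} \approx 47165.0$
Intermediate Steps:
$l = - \frac{1}{50}$ ($l = \frac{1}{-50} = - \frac{1}{50} \approx -0.02$)
$O{\left(P,S \right)} = \frac{1599}{50}$ ($O{\left(P,S \right)} = \left(-31 - \frac{1}{50}\right) + 63 = - \frac{1551}{50} + 63 = \frac{1599}{50}$)
$O{\left(176,-93 \right)} + 47133 = \frac{1599}{50} + 47133 = \frac{2358249}{50}$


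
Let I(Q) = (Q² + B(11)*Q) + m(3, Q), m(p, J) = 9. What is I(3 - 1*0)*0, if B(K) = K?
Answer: 0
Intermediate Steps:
I(Q) = 9 + Q² + 11*Q (I(Q) = (Q² + 11*Q) + 9 = 9 + Q² + 11*Q)
I(3 - 1*0)*0 = (9 + (3 - 1*0)² + 11*(3 - 1*0))*0 = (9 + (3 + 0)² + 11*(3 + 0))*0 = (9 + 3² + 11*3)*0 = (9 + 9 + 33)*0 = 51*0 = 0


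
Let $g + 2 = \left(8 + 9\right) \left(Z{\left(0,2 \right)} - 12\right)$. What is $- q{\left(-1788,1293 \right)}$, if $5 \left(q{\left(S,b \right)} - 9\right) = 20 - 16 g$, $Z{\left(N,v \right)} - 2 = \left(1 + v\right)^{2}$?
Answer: $- \frac{369}{5} \approx -73.8$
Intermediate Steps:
$Z{\left(N,v \right)} = 2 + \left(1 + v\right)^{2}$
$g = -19$ ($g = -2 + \left(8 + 9\right) \left(\left(2 + \left(1 + 2\right)^{2}\right) - 12\right) = -2 + 17 \left(\left(2 + 3^{2}\right) - 12\right) = -2 + 17 \left(\left(2 + 9\right) - 12\right) = -2 + 17 \left(11 - 12\right) = -2 + 17 \left(-1\right) = -2 - 17 = -19$)
$q{\left(S,b \right)} = \frac{369}{5}$ ($q{\left(S,b \right)} = 9 + \frac{20 - -304}{5} = 9 + \frac{20 + 304}{5} = 9 + \frac{1}{5} \cdot 324 = 9 + \frac{324}{5} = \frac{369}{5}$)
$- q{\left(-1788,1293 \right)} = \left(-1\right) \frac{369}{5} = - \frac{369}{5}$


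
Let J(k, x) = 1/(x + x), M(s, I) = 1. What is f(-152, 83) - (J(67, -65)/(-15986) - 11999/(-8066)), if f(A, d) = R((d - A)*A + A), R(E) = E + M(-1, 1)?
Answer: -300658078192683/8381299940 ≈ -35873.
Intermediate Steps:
J(k, x) = 1/(2*x)
R(E) = 1 + E (R(E) = E + 1 = 1 + E)
f(A, d) = 1 + A + A*(d - A) (f(A, d) = 1 + ((d - A)*A + A) = 1 + (A*(d - A) + A) = 1 + (A + A*(d - A)) = 1 + A + A*(d - A))
f(-152, 83) - (J(67, -65)/(-15986) - 11999/(-8066)) = (1 - 152*(1 + 83 - 1*(-152))) - (((½)/(-65))/(-15986) - 11999/(-8066)) = (1 - 152*(1 + 83 + 152)) - (((½)*(-1/65))*(-1/15986) - 11999*(-1/8066)) = (1 - 152*236) - (-1/130*(-1/15986) + 11999/8066) = (1 - 35872) - (1/2078180 + 11999/8066) = -35871 - 1*12468044943/8381299940 = -35871 - 12468044943/8381299940 = -300658078192683/8381299940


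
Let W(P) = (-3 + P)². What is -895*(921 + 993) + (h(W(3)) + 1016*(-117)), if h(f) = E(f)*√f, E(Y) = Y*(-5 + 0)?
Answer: -1831902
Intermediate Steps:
E(Y) = -5*Y (E(Y) = Y*(-5) = -5*Y)
h(f) = -5*f^(3/2) (h(f) = (-5*f)*√f = -5*f^(3/2))
-895*(921 + 993) + (h(W(3)) + 1016*(-117)) = -895*(921 + 993) + (-5*((-3 + 3)²)^(3/2) + 1016*(-117)) = -895*1914 + (-5*(0²)^(3/2) - 118872) = -1713030 + (-5*0^(3/2) - 118872) = -1713030 + (-5*0 - 118872) = -1713030 + (0 - 118872) = -1713030 - 118872 = -1831902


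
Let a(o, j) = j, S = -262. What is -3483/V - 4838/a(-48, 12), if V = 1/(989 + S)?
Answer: -15195265/6 ≈ -2.5325e+6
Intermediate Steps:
V = 1/727 (V = 1/(989 - 262) = 1/727 ≈ 0.0013755)
-3483/V - 4838/a(-48, 12) = -3483/1/727 - 4838/12 = -3483*727 - 4838*1/12 = -2532141 - 2419/6 = -15195265/6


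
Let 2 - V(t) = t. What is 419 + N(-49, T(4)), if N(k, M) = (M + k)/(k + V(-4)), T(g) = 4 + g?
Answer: 18058/43 ≈ 419.95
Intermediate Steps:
V(t) = 2 - t
N(k, M) = (M + k)/(6 + k) (N(k, M) = (M + k)/(k + (2 - 1*(-4))) = (M + k)/(k + (2 + 4)) = (M + k)/(k + 6) = (M + k)/(6 + k))
419 + N(-49, T(4)) = 419 + ((4 + 4) - 49)/(6 - 49) = 419 + (8 - 49)/(-43) = 419 - 1/43*(-41) = 419 + 41/43 = 18058/43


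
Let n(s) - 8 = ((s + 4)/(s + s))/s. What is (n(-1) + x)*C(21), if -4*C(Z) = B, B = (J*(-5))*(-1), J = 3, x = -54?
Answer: 1335/8 ≈ 166.88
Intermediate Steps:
B = 15 (B = (3*(-5))*(-1) = -15*(-1) = 15)
C(Z) = -15/4 (C(Z) = -1/4*15 = -15/4)
n(s) = 8 + (4 + s)/(2*s**2) (n(s) = 8 + ((s + 4)/(s + s))/s = 8 + ((4 + s)/((2*s)))/s = 8 + ((4 + s)*(1/(2*s)))/s = 8 + ((4 + s)/(2*s))/s = 8 + (4 + s)/(2*s**2))
(n(-1) + x)*C(21) = ((8 + (1/2)/(-1) + 2/(-1)**2) - 54)*(-15/4) = ((8 + (1/2)*(-1) + 2*1) - 54)*(-15/4) = ((8 - 1/2 + 2) - 54)*(-15/4) = (19/2 - 54)*(-15/4) = -89/2*(-15/4) = 1335/8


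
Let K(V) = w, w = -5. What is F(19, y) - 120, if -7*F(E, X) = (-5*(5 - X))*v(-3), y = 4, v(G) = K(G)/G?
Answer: -2495/21 ≈ -118.81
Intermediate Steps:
K(V) = -5
v(G) = -5/G
F(E, X) = 125/21 - 25*X/21 (F(E, X) = -(-5*(5 - X))*(-5/(-3))/7 = -(-25 + 5*X)*(-5*(-⅓))/7 = -(-25 + 5*X)*5/(7*3) = -(-125/3 + 25*X/3)/7 = 125/21 - 25*X/21)
F(19, y) - 120 = (125/21 - 25/21*4) - 120 = (125/21 - 100/21) - 120 = 25/21 - 120 = -2495/21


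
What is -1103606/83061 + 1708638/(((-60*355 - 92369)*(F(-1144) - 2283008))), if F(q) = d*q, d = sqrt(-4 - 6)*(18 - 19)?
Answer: -392933007423079234678/29573438983534386369 + 9397509*I*sqrt(10)/2848358578253032 ≈ -13.287 + 1.0433e-8*I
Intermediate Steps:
d = -I*sqrt(10) (d = sqrt(-10)*(-1) = (I*sqrt(10))*(-1) = -I*sqrt(10) ≈ -3.1623*I)
F(q) = -I*q*sqrt(10) (F(q) = (-I*sqrt(10))*q = -I*q*sqrt(10))
-1103606/83061 + 1708638/(((-60*355 - 92369)*(F(-1144) - 2283008))) = -1103606/83061 + 1708638/(((-60*355 - 92369)*(-1*I*(-1144)*sqrt(10) - 2283008))) = -1103606*1/83061 + 1708638/(((-21300 - 92369)*(1144*I*sqrt(10) - 2283008))) = -1103606/83061 + 1708638/((-113669*(-2283008 + 1144*I*sqrt(10)))) = -1103606/83061 + 1708638/(259507236352 - 130037336*I*sqrt(10))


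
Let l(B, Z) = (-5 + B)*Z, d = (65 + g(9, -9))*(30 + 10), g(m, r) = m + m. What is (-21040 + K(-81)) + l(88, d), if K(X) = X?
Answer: 254439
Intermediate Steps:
g(m, r) = 2*m
d = 3320 (d = (65 + 2*9)*(30 + 10) = (65 + 18)*40 = 83*40 = 3320)
l(B, Z) = Z*(-5 + B)
(-21040 + K(-81)) + l(88, d) = (-21040 - 81) + 3320*(-5 + 88) = -21121 + 3320*83 = -21121 + 275560 = 254439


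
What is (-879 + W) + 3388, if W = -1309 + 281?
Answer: 1481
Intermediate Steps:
W = -1028
(-879 + W) + 3388 = (-879 - 1028) + 3388 = -1907 + 3388 = 1481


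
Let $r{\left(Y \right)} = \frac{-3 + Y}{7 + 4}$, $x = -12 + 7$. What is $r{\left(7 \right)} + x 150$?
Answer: $- \frac{8246}{11} \approx -749.64$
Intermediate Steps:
$x = -5$
$r{\left(Y \right)} = - \frac{3}{11} + \frac{Y}{11}$ ($r{\left(Y \right)} = \frac{-3 + Y}{11} = \left(-3 + Y\right) \frac{1}{11} = - \frac{3}{11} + \frac{Y}{11}$)
$r{\left(7 \right)} + x 150 = \left(- \frac{3}{11} + \frac{1}{11} \cdot 7\right) - 750 = \left(- \frac{3}{11} + \frac{7}{11}\right) - 750 = \frac{4}{11} - 750 = - \frac{8246}{11}$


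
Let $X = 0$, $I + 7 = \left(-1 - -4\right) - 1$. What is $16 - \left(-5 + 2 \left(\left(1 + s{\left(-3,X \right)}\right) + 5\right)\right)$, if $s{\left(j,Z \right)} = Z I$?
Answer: $9$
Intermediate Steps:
$I = -5$ ($I = -7 - -2 = -7 + \left(\left(-1 + 4\right) - 1\right) = -7 + \left(3 - 1\right) = -7 + 2 = -5$)
$s{\left(j,Z \right)} = - 5 Z$ ($s{\left(j,Z \right)} = Z \left(-5\right) = - 5 Z$)
$16 - \left(-5 + 2 \left(\left(1 + s{\left(-3,X \right)}\right) + 5\right)\right) = 16 + \left(5 - 2 \left(\left(1 - 0\right) + 5\right)\right) = 16 + \left(5 - 2 \left(\left(1 + 0\right) + 5\right)\right) = 16 + \left(5 - 2 \left(1 + 5\right)\right) = 16 + \left(5 - 12\right) = 16 - 7 = 9$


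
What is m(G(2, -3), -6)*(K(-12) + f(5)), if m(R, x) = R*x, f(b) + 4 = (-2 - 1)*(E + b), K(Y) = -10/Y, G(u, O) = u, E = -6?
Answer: 2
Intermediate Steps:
f(b) = 14 - 3*b (f(b) = -4 + (-2 - 1)*(-6 + b) = -4 - 3*(-6 + b) = -4 + (18 - 3*b) = 14 - 3*b)
m(G(2, -3), -6)*(K(-12) + f(5)) = (2*(-6))*(-10/(-12) + (14 - 3*5)) = -12*(-10*(-1/12) + (14 - 15)) = -12*(⅚ - 1) = -12*(-⅙) = 2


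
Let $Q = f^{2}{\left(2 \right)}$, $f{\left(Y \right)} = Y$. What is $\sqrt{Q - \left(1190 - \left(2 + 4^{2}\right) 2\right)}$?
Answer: $5 i \sqrt{46} \approx 33.912 i$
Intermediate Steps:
$Q = 4$ ($Q = 2^{2} = 4$)
$\sqrt{Q - \left(1190 - \left(2 + 4^{2}\right) 2\right)} = \sqrt{4 - \left(1190 - \left(2 + 4^{2}\right) 2\right)} = \sqrt{4 - \left(1190 - \left(2 + 16\right) 2\right)} = \sqrt{4 + \left(-1190 + 18 \cdot 2\right)} = \sqrt{4 + \left(-1190 + 36\right)} = \sqrt{4 - 1154} = \sqrt{-1150} = 5 i \sqrt{46}$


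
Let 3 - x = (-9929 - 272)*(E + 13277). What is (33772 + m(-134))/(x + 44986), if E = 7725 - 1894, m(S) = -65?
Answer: 33707/194965697 ≈ 0.00017289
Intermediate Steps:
E = 5831
x = 194920711 (x = 3 - (-9929 - 272)*(5831 + 13277) = 3 - (-10201)*19108 = 3 - 1*(-194920708) = 3 + 194920708 = 194920711)
(33772 + m(-134))/(x + 44986) = (33772 - 65)/(194920711 + 44986) = 33707/194965697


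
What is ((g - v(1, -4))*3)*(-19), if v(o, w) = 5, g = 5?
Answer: 0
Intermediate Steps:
((g - v(1, -4))*3)*(-19) = ((5 - 1*5)*3)*(-19) = ((5 - 5)*3)*(-19) = (0*3)*(-19) = 0*(-19) = 0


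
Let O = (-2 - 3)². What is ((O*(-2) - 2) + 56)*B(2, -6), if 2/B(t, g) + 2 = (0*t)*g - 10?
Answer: -⅔ ≈ -0.66667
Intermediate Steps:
B(t, g) = -⅙ (B(t, g) = 2/(-2 + ((0*t)*g - 10)) = 2/(-2 + (0*g - 10)) = 2/(-2 + (0 - 10)) = 2/(-2 - 10) = 2/(-12) = 2*(-1/12) = -⅙)
O = 25 (O = (-5)² = 25)
((O*(-2) - 2) + 56)*B(2, -6) = ((25*(-2) - 2) + 56)*(-⅙) = ((-50 - 2) + 56)*(-⅙) = (-52 + 56)*(-⅙) = 4*(-⅙) = -⅔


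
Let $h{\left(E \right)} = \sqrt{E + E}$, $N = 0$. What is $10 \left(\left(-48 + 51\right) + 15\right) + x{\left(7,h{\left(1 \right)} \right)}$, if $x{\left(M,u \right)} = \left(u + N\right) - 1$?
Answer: $179 + \sqrt{2} \approx 180.41$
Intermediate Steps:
$h{\left(E \right)} = \sqrt{2} \sqrt{E}$ ($h{\left(E \right)} = \sqrt{2 E} = \sqrt{2} \sqrt{E}$)
$x{\left(M,u \right)} = -1 + u$ ($x{\left(M,u \right)} = \left(u + 0\right) - 1 = u - 1 = -1 + u$)
$10 \left(\left(-48 + 51\right) + 15\right) + x{\left(7,h{\left(1 \right)} \right)} = 10 \left(\left(-48 + 51\right) + 15\right) - \left(1 - \sqrt{2} \sqrt{1}\right) = 10 \left(3 + 15\right) - \left(1 - \sqrt{2} \cdot 1\right) = 10 \cdot 18 - \left(1 - \sqrt{2}\right) = 180 - \left(1 - \sqrt{2}\right) = 179 + \sqrt{2}$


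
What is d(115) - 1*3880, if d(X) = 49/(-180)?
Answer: -698449/180 ≈ -3880.3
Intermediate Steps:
d(X) = -49/180 (d(X) = 49*(-1/180) = -49/180)
d(115) - 1*3880 = -49/180 - 1*3880 = -49/180 - 3880 = -698449/180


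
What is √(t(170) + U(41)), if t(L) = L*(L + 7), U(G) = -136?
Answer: √29954 ≈ 173.07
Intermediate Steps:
t(L) = L*(7 + L)
√(t(170) + U(41)) = √(170*(7 + 170) - 136) = √(170*177 - 136) = √(30090 - 136) = √29954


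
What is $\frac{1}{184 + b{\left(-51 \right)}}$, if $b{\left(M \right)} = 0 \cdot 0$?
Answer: $\frac{1}{184} \approx 0.0054348$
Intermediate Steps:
$b{\left(M \right)} = 0$
$\frac{1}{184 + b{\left(-51 \right)}} = \frac{1}{184 + 0} = \frac{1}{184}$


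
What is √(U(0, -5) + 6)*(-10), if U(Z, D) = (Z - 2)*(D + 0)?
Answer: -40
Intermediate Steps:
U(Z, D) = D*(-2 + Z) (U(Z, D) = (-2 + Z)*D = D*(-2 + Z))
√(U(0, -5) + 6)*(-10) = √(-5*(-2 + 0) + 6)*(-10) = √(-5*(-2) + 6)*(-10) = √(10 + 6)*(-10) = √16*(-10) = 4*(-10) = -40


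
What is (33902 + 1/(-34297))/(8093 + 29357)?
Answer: 1162736893/1284422650 ≈ 0.90526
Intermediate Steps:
(33902 + 1/(-34297))/(8093 + 29357) = (33902 - 1/34297)/37450 = (1162736893/34297)*(1/37450) = 1162736893/1284422650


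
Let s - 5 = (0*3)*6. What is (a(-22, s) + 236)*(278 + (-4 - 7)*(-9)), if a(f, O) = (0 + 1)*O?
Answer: 90857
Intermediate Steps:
s = 5 (s = 5 + (0*3)*6 = 5 + 0*6 = 5 + 0 = 5)
a(f, O) = O (a(f, O) = 1*O = O)
(a(-22, s) + 236)*(278 + (-4 - 7)*(-9)) = (5 + 236)*(278 + (-4 - 7)*(-9)) = 241*(278 - 11*(-9)) = 241*(278 + 99) = 241*377 = 90857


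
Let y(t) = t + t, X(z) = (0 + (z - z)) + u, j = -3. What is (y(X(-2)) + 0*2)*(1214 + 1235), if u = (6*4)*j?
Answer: -352656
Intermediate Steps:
u = -72 (u = (6*4)*(-3) = 24*(-3) = -72)
X(z) = -72 (X(z) = (0 + (z - z)) - 72 = (0 + 0) - 72 = 0 - 72 = -72)
y(t) = 2*t
(y(X(-2)) + 0*2)*(1214 + 1235) = (2*(-72) + 0*2)*(1214 + 1235) = (-144 + 0)*2449 = -144*2449 = -352656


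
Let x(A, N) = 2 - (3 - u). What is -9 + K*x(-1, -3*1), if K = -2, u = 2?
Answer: -11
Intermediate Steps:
x(A, N) = 1 (x(A, N) = 2 - (3 - 1*2) = 2 - (3 - 2) = 2 - 1*1 = 2 - 1 = 1)
-9 + K*x(-1, -3*1) = -9 - 2*1 = -9 - 2 = -11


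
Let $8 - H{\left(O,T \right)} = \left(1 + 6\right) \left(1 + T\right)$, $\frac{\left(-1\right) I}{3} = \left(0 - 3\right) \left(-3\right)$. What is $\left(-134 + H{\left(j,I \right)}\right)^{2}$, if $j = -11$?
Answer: $3136$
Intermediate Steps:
$I = -27$ ($I = - 3 \left(0 - 3\right) \left(-3\right) = - 3 \left(\left(-3\right) \left(-3\right)\right) = \left(-3\right) 9 = -27$)
$H{\left(O,T \right)} = 1 - 7 T$ ($H{\left(O,T \right)} = 8 - \left(1 + 6\right) \left(1 + T\right) = 8 - 7 \left(1 + T\right) = 8 - \left(7 + 7 T\right) = 1 - 7 T$)
$\left(-134 + H{\left(j,I \right)}\right)^{2} = \left(-134 + \left(1 - -189\right)\right)^{2} = \left(-134 + \left(1 + 189\right)\right)^{2} = \left(-134 + 190\right)^{2} = 56^{2} = 3136$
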